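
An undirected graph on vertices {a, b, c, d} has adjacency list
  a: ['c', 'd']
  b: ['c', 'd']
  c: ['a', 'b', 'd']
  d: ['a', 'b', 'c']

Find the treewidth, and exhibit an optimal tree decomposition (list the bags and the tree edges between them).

Each bag holds 3 vertices, so the decomposition has width 2, which upper-bounds the treewidth. For the lower bound, the 3 vertices {a, c, d} are pairwise adjacent, and any tree decomposition puts a clique entirely inside one bag — forcing width ≥ 2. Combining the bounds, tw(G) = 2.

Treewidth 2.
One such decomposition:
Bags: B1 = {a, c, d}  B2 = {b, c, d}
Tree: B1–B2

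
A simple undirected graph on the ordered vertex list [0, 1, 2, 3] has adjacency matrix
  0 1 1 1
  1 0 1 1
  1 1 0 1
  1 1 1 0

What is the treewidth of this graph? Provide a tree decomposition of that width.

A single bag containing all 4 vertices is trivially a valid decomposition of width 3. For the lower bound, the 4 vertices {0, 1, 2, 3} are pairwise adjacent, and any tree decomposition puts a clique entirely inside one bag — forcing width ≥ 3. The upper and lower bounds meet at 3, so that is the treewidth.

Treewidth 3.
One such decomposition:
Bags: B1 = {0, 1, 2, 3}
Tree: (single bag)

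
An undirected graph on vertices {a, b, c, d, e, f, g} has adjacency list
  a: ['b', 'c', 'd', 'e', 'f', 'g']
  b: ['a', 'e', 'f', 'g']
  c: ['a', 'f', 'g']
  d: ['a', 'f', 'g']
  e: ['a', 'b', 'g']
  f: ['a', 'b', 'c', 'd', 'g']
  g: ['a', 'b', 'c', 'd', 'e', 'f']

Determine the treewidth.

A width-3 tree decomposition is:
Bags: B1 = {a, c, f, g}  B2 = {a, d, f, g}  B3 = {a, b, f, g}  B4 = {a, b, e, g}
Tree: B1–B2, B2–B3, B3–B4
Every bag has size at most 4, so the width is 4 − 1 = 3 and tw(G) ≤ 3. For the lower bound, the 4 vertices {a, b, e, g} are pairwise adjacent, and any tree decomposition puts a clique entirely inside one bag — forcing width ≥ 3. Hence tw(G) = 3 exactly.

3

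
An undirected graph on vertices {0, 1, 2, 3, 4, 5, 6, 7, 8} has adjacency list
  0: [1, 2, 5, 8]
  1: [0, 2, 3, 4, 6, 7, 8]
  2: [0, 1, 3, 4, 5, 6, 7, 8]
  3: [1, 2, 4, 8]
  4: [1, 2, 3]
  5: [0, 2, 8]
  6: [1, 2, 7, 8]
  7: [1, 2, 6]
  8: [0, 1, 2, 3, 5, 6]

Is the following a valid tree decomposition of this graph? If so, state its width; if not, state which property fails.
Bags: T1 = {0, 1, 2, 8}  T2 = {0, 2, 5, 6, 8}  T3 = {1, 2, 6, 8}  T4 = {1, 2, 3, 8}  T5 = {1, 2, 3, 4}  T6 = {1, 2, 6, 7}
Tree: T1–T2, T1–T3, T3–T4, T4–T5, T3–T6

No — bags containing vertex 6 are not connected in the tree.

A tree decomposition must satisfy three properties: every vertex lies in some bag; for every edge, both endpoints lie together in some bag; and for every vertex, the bags containing it form a connected subtree. Here bags containing vertex 6 are not connected in the tree, so the decomposition is invalid.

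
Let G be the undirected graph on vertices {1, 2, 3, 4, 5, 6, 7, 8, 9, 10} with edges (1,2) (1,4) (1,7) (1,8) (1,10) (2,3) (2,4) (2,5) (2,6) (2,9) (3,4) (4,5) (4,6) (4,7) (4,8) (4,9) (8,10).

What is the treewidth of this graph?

A width-2 tree decomposition is:
Bags: B1 = {1, 4, 7}  B2 = {1, 2, 4}  B3 = {2, 4, 9}  B4 = {2, 4, 5}  B5 = {1, 4, 8}  B6 = {2, 3, 4}  B7 = {2, 4, 6}  B8 = {1, 8, 10}
Tree: B1–B2, B2–B3, B3–B4, B1–B5, B4–B6, B6–B7, B5–B8
The largest bag has 3 vertices, giving width 2; this decomposition certifies tw(G) ≤ 2. For the lower bound, the 3 vertices {1, 8, 10} are pairwise adjacent, and any tree decomposition puts a clique entirely inside one bag — forcing width ≥ 2. Hence tw(G) = 2 exactly.

2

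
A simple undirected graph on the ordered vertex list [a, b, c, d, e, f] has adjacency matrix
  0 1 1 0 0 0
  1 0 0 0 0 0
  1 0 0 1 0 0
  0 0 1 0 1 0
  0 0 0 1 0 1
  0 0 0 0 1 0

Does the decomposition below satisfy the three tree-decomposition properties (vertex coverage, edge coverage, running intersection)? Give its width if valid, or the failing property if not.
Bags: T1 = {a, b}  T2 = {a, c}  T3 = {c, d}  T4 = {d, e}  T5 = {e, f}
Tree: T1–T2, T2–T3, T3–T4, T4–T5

Yes; width 1.

Checking the three conditions: (i) the bags cover all of {a, b, c, d, e, f}; (ii) for each edge, some bag contains both endpoints; (iii) the bags containing any fixed vertex form a subtree. All hold, so the decomposition is valid with width 2 − 1 = 1.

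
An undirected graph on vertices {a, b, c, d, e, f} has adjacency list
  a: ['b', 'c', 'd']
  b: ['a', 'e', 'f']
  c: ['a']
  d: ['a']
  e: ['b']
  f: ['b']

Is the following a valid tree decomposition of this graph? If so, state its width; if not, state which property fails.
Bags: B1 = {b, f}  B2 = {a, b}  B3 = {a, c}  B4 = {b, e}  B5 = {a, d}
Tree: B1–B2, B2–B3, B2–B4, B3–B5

Vertex coverage: the bags together contain {a, b, c, d, e, f}, the full vertex set. Edge coverage: each edge of G has both endpoints in at least one bag. Running intersection: for every vertex, the bags containing it form a connected subtree. All three properties hold, so this is a valid tree decomposition of width max|bag| − 1 = 1, and hence tw(G) ≤ 1.

Yes; width 1.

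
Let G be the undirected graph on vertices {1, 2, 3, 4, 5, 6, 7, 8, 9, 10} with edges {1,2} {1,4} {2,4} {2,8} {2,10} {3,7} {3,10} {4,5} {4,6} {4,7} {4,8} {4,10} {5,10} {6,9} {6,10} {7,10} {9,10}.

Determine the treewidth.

A width-2 tree decomposition is:
Bags: B1 = {4, 6, 10}  B2 = {4, 7, 10}  B3 = {2, 4, 10}  B4 = {4, 5, 10}  B5 = {3, 7, 10}  B6 = {6, 9, 10}  B7 = {1, 2, 4}  B8 = {2, 4, 8}
Tree: B1–B2, B2–B3, B1–B4, B2–B5, B1–B6, B3–B7, B3–B8
The largest bag has 3 vertices, giving width 2; this decomposition certifies tw(G) ≤ 2. For the lower bound, the 3 vertices {6, 9, 10} are pairwise adjacent, and any tree decomposition puts a clique entirely inside one bag — forcing width ≥ 2. Therefore the treewidth is 2.

2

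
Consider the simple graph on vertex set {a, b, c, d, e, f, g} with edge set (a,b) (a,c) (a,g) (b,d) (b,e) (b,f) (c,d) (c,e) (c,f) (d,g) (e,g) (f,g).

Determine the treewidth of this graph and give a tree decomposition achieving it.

Treewidth 3.
Bags: B1 = {a, b, c, g}  B2 = {b, c, e, g}  B3 = {b, c, f, g}  B4 = {b, c, d, g}
Tree: B1–B2, B2–B3, B3–B4

Every bag has size at most 4, so the width is 4 − 1 = 3 and tw(G) ≤ 3. For the lower bound: the 4 vertex sets {a,c}, {e,g}, {b}, {f} are disjoint, each induces a connected subgraph, and every pair is joined by at least one edge of G. Contracting each set to a single vertex therefore yields K_{4} as a minor, and since treewidth is minor-monotone, tw(G) ≥ tw(K_{4}) = 3. Combining the bounds, tw(G) = 3.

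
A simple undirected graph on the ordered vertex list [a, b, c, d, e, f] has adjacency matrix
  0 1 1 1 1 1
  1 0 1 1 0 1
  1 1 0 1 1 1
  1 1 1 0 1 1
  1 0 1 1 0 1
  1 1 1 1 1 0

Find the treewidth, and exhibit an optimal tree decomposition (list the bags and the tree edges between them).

Treewidth 4.
Bags: B1 = {a, c, d, e, f}  B2 = {a, b, c, d, f}
Tree: B1–B2

Each bag holds 5 vertices, so the decomposition has width 4, which upper-bounds the treewidth. On the other hand G contains the 5-clique {a, c, d, e, f}. A clique must lie in a single bag of any decomposition, so no decomposition can have width below 4. Combining the bounds, tw(G) = 4.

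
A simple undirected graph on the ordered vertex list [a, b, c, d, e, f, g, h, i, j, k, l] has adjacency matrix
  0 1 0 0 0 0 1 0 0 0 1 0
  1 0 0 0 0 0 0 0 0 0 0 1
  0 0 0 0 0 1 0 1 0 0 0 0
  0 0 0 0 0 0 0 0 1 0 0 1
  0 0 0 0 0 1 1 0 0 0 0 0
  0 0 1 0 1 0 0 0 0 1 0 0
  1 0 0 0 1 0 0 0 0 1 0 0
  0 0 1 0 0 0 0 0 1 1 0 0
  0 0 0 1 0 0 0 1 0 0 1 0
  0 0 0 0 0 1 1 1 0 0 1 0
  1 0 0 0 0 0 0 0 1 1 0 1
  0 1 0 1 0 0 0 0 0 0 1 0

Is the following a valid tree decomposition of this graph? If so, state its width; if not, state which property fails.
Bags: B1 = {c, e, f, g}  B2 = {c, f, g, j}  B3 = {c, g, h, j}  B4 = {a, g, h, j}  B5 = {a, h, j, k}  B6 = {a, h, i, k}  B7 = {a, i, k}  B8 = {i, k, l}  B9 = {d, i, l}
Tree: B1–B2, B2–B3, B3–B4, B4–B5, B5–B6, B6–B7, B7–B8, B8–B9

No — vertex b appears in no bag.

A tree decomposition must satisfy three properties: every vertex lies in some bag; for every edge, both endpoints lie together in some bag; and for every vertex, the bags containing it form a connected subtree. Here vertex b appears in no bag, so the decomposition is invalid.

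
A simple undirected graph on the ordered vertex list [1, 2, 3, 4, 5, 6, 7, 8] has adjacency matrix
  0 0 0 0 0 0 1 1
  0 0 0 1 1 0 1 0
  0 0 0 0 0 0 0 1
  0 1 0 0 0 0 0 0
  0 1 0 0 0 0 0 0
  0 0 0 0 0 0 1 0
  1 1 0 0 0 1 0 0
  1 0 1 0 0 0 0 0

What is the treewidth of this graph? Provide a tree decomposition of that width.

Treewidth 1.
Bags: B1 = {1, 8}  B2 = {1, 7}  B3 = {2, 7}  B4 = {3, 8}  B5 = {6, 7}  B6 = {2, 5}  B7 = {2, 4}
Tree: B1–B2, B2–B3, B1–B4, B2–B5, B3–B6, B6–B7

Every bag has size at most 2, so the width is 2 − 1 = 1 and tw(G) ≤ 1. Any graph with an edge has treewidth ≥ 1, and G has the edge 1–8. Hence tw(G) = 1 exactly.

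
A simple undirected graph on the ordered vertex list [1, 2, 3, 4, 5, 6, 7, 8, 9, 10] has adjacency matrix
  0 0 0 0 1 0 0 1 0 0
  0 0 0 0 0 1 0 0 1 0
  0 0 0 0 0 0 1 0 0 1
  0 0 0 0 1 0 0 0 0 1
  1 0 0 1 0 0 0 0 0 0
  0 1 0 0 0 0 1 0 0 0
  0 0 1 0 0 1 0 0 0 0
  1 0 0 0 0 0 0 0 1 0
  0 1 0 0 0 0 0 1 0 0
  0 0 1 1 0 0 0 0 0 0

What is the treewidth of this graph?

2

A width-2 tree decomposition is:
Bags: B1 = {1, 4, 5}  B2 = {1, 4, 10}  B3 = {1, 3, 10}  B4 = {1, 3, 7}  B5 = {1, 6, 7}  B6 = {1, 2, 6}  B7 = {1, 2, 9}  B8 = {1, 8, 9}
Tree: B1–B2, B2–B3, B3–B4, B4–B5, B5–B6, B6–B7, B7–B8
The largest bag has 3 vertices, giving width 2; this decomposition certifies tw(G) ≤ 2. Since 1–5–4–10–3–7–6–2–9–8–1 is a cycle in G, G is not acyclic. Forests are exactly the graphs of treewidth ≤ 1, so tw(G) ≥ 2. Therefore the treewidth is 2.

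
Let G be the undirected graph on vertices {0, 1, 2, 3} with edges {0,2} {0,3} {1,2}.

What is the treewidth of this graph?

1

A width-1 tree decomposition is:
Bags: B1 = {0, 3}  B2 = {0, 2}  B3 = {1, 2}
Tree: B1–B2, B2–B3
Each bag holds 2 vertices, so the decomposition has width 1, which upper-bounds the treewidth. Any graph with an edge has treewidth ≥ 1, and G has the edge 3–0. Combining the bounds, tw(G) = 1.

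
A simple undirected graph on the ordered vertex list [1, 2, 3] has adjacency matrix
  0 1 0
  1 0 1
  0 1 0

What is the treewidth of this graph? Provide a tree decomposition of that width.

Treewidth 1.
One such decomposition:
Bags: B1 = {2, 3}  B2 = {1, 2}
Tree: B1–B2

Every bag has size at most 2, so the width is 2 − 1 = 1 and tw(G) ≤ 1. Since G has at least one edge (e.g. 3–2), it is not an edgeless graph, so tw(G) ≥ 1. Combining the bounds, tw(G) = 1.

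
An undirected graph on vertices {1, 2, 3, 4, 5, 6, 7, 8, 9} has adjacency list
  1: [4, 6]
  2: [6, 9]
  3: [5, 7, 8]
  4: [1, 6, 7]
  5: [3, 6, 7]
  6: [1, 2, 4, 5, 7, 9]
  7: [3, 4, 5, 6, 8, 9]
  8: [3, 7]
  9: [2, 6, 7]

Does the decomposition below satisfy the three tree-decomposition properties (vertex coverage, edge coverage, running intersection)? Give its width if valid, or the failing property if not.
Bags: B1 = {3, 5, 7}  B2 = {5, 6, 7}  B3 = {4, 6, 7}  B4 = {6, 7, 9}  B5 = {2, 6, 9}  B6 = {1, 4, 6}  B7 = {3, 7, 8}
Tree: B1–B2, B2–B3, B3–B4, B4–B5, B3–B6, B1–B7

Vertex coverage: the bags together contain {1, 2, 3, 4, 5, 6, 7, 8, 9}, the full vertex set. Edge coverage: each edge of G has both endpoints in at least one bag. Running intersection: for every vertex, the bags containing it form a connected subtree. All three properties hold, so this is a valid tree decomposition of width max|bag| − 1 = 2, and hence tw(G) ≤ 2.

Yes; width 2.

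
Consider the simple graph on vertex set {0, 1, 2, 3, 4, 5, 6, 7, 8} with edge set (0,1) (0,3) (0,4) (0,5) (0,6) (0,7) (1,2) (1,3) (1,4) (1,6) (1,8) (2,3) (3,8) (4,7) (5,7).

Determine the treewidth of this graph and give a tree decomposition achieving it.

Every bag has size at most 3, so the width is 3 − 1 = 2 and tw(G) ≤ 2. Conversely, {0, 1, 3} is a clique of size 3, and the vertices of any clique must share a bag in every tree decomposition; so some bag has ≥ 3 vertices and tw(G) ≥ 2. Combining the bounds, tw(G) = 2.

Treewidth 2.
One optimal decomposition is:
Bags: B1 = {0, 1, 3}  B2 = {0, 1, 4}  B3 = {1, 2, 3}  B4 = {1, 3, 8}  B5 = {0, 1, 6}  B6 = {0, 4, 7}  B7 = {0, 5, 7}
Tree: B1–B2, B1–B3, B3–B4, B1–B5, B2–B6, B6–B7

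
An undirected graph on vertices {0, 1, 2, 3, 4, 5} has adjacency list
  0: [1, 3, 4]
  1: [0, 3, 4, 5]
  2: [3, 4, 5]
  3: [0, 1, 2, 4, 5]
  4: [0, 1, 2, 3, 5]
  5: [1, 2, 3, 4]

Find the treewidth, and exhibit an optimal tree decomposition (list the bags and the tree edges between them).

Treewidth 3.
One optimal decomposition is:
Bags: B1 = {0, 1, 3, 4}  B2 = {1, 3, 4, 5}  B3 = {2, 3, 4, 5}
Tree: B1–B2, B2–B3

Every bag has size at most 4, so the width is 4 − 1 = 3 and tw(G) ≤ 3. On the other hand G contains the 4-clique {0, 1, 3, 4}. A clique must lie in a single bag of any decomposition, so no decomposition can have width below 3. Hence tw(G) = 3 exactly.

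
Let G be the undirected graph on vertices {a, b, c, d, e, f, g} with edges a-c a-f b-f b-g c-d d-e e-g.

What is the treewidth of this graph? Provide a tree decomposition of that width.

Treewidth 2.
One optimal decomposition is:
Bags: B1 = {a, c, f}  B2 = {c, d, f}  B3 = {d, e, f}  B4 = {e, f, g}  B5 = {b, f, g}
Tree: B1–B2, B2–B3, B3–B4, B4–B5

The largest bag has 3 vertices, giving width 2; this decomposition certifies tw(G) ≤ 2. The edges f–a–c–d–e–g–b–f form a cycle, so G is not a tree and its treewidth is at least 2. Hence tw(G) = 2 exactly.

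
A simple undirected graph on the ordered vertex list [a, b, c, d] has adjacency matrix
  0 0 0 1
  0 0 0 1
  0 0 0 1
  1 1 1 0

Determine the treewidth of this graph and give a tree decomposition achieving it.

Treewidth 1.
One such decomposition:
Bags: B1 = {b, d}  B2 = {a, d}  B3 = {c, d}
Tree: B1–B2, B2–B3

Each bag holds 2 vertices, so the decomposition has width 1, which upper-bounds the treewidth. G has an edge, so its treewidth is at least 1. Hence tw(G) = 1 exactly.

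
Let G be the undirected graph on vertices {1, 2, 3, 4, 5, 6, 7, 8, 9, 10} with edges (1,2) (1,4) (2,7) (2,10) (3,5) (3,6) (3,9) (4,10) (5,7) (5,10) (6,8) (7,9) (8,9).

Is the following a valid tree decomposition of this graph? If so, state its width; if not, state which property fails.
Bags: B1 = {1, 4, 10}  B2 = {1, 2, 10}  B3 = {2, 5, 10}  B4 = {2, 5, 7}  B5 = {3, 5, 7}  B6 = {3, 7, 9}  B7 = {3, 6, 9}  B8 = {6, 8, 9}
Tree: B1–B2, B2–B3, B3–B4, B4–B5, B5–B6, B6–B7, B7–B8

Yes; width 2.

Checking the three conditions: (i) the bags cover all of {1, 2, 3, 4, 5, 6, 7, 8, 9, 10}; (ii) for each edge, some bag contains both endpoints; (iii) the bags containing any fixed vertex form a subtree. All hold, so the decomposition is valid with width 3 − 1 = 2.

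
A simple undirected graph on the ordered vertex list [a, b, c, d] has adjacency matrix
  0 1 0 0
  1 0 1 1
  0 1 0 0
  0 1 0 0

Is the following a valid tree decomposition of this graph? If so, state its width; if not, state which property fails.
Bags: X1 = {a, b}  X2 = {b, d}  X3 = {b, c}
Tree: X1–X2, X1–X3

Vertex coverage: the bags together contain {a, b, c, d}, the full vertex set. Edge coverage: each edge of G has both endpoints in at least one bag. Running intersection: for every vertex, the bags containing it form a connected subtree. All three properties hold, so this is a valid tree decomposition of width max|bag| − 1 = 1, and hence tw(G) ≤ 1.

Yes; width 1.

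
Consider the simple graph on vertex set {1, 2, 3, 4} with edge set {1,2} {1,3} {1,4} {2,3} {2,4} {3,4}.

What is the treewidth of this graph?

A width-3 tree decomposition is:
Bags: B1 = {1, 2, 3, 4}
Tree: (single bag)
A single bag containing all 4 vertices is trivially a valid decomposition of width 3. On the other hand G contains the 4-clique {1, 2, 3, 4}. A clique must lie in a single bag of any decomposition, so no decomposition can have width below 3. Therefore the treewidth is 3.

3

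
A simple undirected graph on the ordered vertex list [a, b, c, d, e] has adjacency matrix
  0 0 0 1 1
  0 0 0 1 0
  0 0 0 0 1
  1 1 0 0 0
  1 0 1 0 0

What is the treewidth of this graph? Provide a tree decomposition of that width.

Treewidth 1.
One such decomposition:
Bags: B1 = {b, d}  B2 = {a, d}  B3 = {a, e}  B4 = {c, e}
Tree: B1–B2, B2–B3, B3–B4

The largest bag has 2 vertices, giving width 1; this decomposition certifies tw(G) ≤ 1. G has an edge, so its treewidth is at least 1. The upper and lower bounds meet at 1, so that is the treewidth.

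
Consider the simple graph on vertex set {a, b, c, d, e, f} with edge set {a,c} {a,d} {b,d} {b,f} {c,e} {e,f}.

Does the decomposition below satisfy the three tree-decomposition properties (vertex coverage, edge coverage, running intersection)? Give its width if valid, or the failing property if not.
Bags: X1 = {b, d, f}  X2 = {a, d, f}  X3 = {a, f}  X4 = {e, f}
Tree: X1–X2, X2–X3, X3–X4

No — vertex c appears in no bag.

A tree decomposition must satisfy three properties: every vertex lies in some bag; for every edge, both endpoints lie together in some bag; and for every vertex, the bags containing it form a connected subtree. Here vertex c appears in no bag, so the decomposition is invalid.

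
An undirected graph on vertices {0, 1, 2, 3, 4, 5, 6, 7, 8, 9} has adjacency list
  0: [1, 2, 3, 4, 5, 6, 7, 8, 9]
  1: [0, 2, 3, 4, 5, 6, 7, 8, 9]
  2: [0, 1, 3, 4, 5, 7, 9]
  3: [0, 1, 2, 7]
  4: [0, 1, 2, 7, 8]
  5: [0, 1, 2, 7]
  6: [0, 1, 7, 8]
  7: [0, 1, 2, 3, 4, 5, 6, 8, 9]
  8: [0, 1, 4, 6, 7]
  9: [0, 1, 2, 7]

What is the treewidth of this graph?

4

A width-4 tree decomposition is:
Bags: B1 = {0, 1, 4, 7, 8}  B2 = {0, 1, 2, 4, 7}  B3 = {0, 1, 2, 7, 9}  B4 = {0, 1, 2, 5, 7}  B5 = {0, 1, 2, 3, 7}  B6 = {0, 1, 6, 7, 8}
Tree: B1–B2, B2–B3, B3–B4, B2–B5, B1–B6
The largest bag has 5 vertices, giving width 4; this decomposition certifies tw(G) ≤ 4. On the other hand G contains the 5-clique {0, 1, 4, 7, 8}. A clique must lie in a single bag of any decomposition, so no decomposition can have width below 4. Therefore the treewidth is 4.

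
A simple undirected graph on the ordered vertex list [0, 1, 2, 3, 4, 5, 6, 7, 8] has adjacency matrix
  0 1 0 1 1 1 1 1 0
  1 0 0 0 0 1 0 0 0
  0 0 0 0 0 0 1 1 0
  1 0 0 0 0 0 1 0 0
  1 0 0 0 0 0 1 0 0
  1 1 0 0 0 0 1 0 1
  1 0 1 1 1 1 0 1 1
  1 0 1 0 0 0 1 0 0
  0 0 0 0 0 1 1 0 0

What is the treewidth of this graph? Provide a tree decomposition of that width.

Treewidth 2.
One optimal decomposition is:
Bags: B1 = {0, 6, 7}  B2 = {0, 3, 6}  B3 = {0, 5, 6}  B4 = {0, 4, 6}  B5 = {0, 1, 5}  B6 = {5, 6, 8}  B7 = {2, 6, 7}
Tree: B1–B2, B2–B3, B1–B4, B3–B5, B3–B6, B1–B7

Every bag has size at most 3, so the width is 3 − 1 = 2 and tw(G) ≤ 2. Conversely, {0, 1, 5} is a clique of size 3, and the vertices of any clique must share a bag in every tree decomposition; so some bag has ≥ 3 vertices and tw(G) ≥ 2. Hence tw(G) = 2 exactly.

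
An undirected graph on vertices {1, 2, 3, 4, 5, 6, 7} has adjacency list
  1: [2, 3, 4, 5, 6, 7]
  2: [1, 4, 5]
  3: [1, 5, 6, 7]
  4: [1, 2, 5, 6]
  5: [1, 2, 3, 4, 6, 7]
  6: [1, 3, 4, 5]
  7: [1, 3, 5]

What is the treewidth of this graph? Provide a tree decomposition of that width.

Treewidth 3.
Bags: B1 = {1, 3, 5, 6}  B2 = {1, 4, 5, 6}  B3 = {1, 3, 5, 7}  B4 = {1, 2, 4, 5}
Tree: B1–B2, B1–B3, B2–B4

Each bag holds 4 vertices, so the decomposition has width 3, which upper-bounds the treewidth. For the lower bound, the 4 vertices {1, 2, 4, 5} are pairwise adjacent, and any tree decomposition puts a clique entirely inside one bag — forcing width ≥ 3. Hence tw(G) = 3 exactly.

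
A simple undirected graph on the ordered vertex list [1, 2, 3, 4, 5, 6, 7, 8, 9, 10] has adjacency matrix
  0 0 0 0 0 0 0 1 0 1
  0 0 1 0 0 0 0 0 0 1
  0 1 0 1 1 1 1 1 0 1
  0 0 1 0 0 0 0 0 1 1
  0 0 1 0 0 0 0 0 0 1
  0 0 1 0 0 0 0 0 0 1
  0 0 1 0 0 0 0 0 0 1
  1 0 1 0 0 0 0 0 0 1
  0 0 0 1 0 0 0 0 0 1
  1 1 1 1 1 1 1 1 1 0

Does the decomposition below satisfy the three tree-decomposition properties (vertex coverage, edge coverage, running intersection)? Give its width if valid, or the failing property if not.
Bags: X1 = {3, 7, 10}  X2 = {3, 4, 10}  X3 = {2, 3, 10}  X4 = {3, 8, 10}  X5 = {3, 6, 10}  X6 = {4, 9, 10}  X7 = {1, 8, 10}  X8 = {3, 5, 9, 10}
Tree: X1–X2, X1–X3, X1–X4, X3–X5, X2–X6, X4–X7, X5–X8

No — bags containing vertex 9 are not connected in the tree.

A tree decomposition must satisfy three properties: every vertex lies in some bag; for every edge, both endpoints lie together in some bag; and for every vertex, the bags containing it form a connected subtree. Here bags containing vertex 9 are not connected in the tree, so the decomposition is invalid.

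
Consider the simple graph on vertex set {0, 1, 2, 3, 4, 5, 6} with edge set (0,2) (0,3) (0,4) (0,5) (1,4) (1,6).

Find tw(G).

A width-1 tree decomposition is:
Bags: B1 = {0, 4}  B2 = {1, 4}  B3 = {0, 5}  B4 = {0, 2}  B5 = {1, 6}  B6 = {0, 3}
Tree: B1–B2, B1–B3, B1–B4, B2–B5, B1–B6
Every bag has size at most 2, so the width is 2 − 1 = 1 and tw(G) ≤ 1. G has an edge, so its treewidth is at least 1. The upper and lower bounds meet at 1, so that is the treewidth.

1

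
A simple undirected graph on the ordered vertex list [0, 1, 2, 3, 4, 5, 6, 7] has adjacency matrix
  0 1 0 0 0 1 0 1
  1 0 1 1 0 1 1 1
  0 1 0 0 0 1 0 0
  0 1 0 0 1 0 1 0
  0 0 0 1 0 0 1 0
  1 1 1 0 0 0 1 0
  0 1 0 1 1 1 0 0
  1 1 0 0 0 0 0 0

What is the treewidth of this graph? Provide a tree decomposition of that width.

Treewidth 2.
Bags: B1 = {1, 2, 5}  B2 = {0, 1, 5}  B3 = {0, 1, 7}  B4 = {1, 5, 6}  B5 = {1, 3, 6}  B6 = {3, 4, 6}
Tree: B1–B2, B2–B3, B1–B4, B4–B5, B5–B6

The largest bag has 3 vertices, giving width 2; this decomposition certifies tw(G) ≤ 2. On the other hand G contains the 3-clique {1, 3, 6}. A clique must lie in a single bag of any decomposition, so no decomposition can have width below 2. Combining the bounds, tw(G) = 2.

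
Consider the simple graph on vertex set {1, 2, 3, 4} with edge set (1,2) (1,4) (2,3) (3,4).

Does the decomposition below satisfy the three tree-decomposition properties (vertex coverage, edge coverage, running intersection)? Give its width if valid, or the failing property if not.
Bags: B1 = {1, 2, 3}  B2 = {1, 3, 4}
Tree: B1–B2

Vertex coverage: the bags together contain {1, 2, 3, 4}, the full vertex set. Edge coverage: each edge of G has both endpoints in at least one bag. Running intersection: for every vertex, the bags containing it form a connected subtree. All three properties hold, so this is a valid tree decomposition of width max|bag| − 1 = 2, and hence tw(G) ≤ 2.

Yes; width 2.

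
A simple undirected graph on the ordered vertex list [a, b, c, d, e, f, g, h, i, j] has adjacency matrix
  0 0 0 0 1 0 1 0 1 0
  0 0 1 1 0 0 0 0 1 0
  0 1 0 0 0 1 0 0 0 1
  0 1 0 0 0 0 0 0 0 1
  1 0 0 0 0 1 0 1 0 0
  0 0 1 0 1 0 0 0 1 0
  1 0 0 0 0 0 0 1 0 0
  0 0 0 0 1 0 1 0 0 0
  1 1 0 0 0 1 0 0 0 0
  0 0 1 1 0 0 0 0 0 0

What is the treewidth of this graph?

2

A width-2 tree decomposition is:
Bags: B1 = {a, g, h}  B2 = {a, e, h}  B3 = {a, e, i}  B4 = {e, f, i}  B5 = {b, f, i}  B6 = {b, c, f}  B7 = {b, c, d}  B8 = {c, d, j}
Tree: B1–B2, B2–B3, B3–B4, B4–B5, B5–B6, B6–B7, B7–B8
Each bag holds 3 vertices, so the decomposition has width 2, which upper-bounds the treewidth. Since g–h–e–a–g is a cycle in G, G is not acyclic. Forests are exactly the graphs of treewidth ≤ 1, so tw(G) ≥ 2. Therefore the treewidth is 2.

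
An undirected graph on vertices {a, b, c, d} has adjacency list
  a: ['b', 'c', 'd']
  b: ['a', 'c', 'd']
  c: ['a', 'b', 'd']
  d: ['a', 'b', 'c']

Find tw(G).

A width-3 tree decomposition is:
Bags: B1 = {a, b, c, d}
Tree: (single bag)
A single bag containing all 4 vertices is trivially a valid decomposition of width 3. On the other hand G contains the 4-clique {a, b, c, d}. A clique must lie in a single bag of any decomposition, so no decomposition can have width below 3. Hence tw(G) = 3 exactly.

3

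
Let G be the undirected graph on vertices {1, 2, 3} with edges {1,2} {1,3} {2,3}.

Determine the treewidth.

2

A width-2 tree decomposition is:
Bags: B1 = {1, 2, 3}
Tree: (single bag)
A single bag containing all 3 vertices is trivially a valid decomposition of width 2. On the other hand G contains the 3-clique {1, 2, 3}. A clique must lie in a single bag of any decomposition, so no decomposition can have width below 2. The upper and lower bounds meet at 2, so that is the treewidth.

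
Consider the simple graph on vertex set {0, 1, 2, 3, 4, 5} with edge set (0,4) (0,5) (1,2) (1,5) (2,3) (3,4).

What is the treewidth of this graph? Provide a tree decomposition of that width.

Treewidth 2.
Bags: B1 = {0, 4, 5}  B2 = {3, 4, 5}  B3 = {2, 3, 5}  B4 = {1, 2, 5}
Tree: B1–B2, B2–B3, B3–B4

Every bag has size at most 3, so the width is 3 − 1 = 2 and tw(G) ≤ 2. The edges 5–0–4–3–2–1–5 form a cycle, so G is not a tree and its treewidth is at least 2. Combining the bounds, tw(G) = 2.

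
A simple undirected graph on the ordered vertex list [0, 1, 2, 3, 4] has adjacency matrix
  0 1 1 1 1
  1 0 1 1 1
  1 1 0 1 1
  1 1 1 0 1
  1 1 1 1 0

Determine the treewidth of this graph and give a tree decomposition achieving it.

A single bag containing all 5 vertices is trivially a valid decomposition of width 4. On the other hand G contains the 5-clique {0, 1, 2, 3, 4}. A clique must lie in a single bag of any decomposition, so no decomposition can have width below 4. The upper and lower bounds meet at 4, so that is the treewidth.

Treewidth 4.
Bags: B1 = {0, 1, 2, 3, 4}
Tree: (single bag)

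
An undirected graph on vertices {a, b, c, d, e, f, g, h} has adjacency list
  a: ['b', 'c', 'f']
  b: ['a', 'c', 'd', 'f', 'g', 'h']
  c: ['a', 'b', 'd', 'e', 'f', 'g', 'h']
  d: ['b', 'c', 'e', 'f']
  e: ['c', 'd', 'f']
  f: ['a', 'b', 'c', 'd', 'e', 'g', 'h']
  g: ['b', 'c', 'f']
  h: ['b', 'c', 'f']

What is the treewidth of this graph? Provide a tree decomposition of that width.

Treewidth 3.
One such decomposition:
Bags: B1 = {a, b, c, f}  B2 = {b, c, d, f}  B3 = {b, c, f, h}  B4 = {c, d, e, f}  B5 = {b, c, f, g}
Tree: B1–B2, B2–B3, B2–B4, B2–B5

Every bag has size at most 4, so the width is 4 − 1 = 3 and tw(G) ≤ 3. On the other hand G contains the 4-clique {c, d, e, f}. A clique must lie in a single bag of any decomposition, so no decomposition can have width below 3. Therefore the treewidth is 3.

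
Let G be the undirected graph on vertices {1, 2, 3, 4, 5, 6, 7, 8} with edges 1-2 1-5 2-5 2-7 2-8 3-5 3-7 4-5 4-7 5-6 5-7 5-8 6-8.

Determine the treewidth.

A width-2 tree decomposition is:
Bags: B1 = {2, 5, 8}  B2 = {2, 5, 7}  B3 = {3, 5, 7}  B4 = {4, 5, 7}  B5 = {1, 2, 5}  B6 = {5, 6, 8}
Tree: B1–B2, B2–B3, B2–B4, B1–B5, B1–B6
Every bag has size at most 3, so the width is 3 − 1 = 2 and tw(G) ≤ 2. Conversely, {2, 5, 8} is a clique of size 3, and the vertices of any clique must share a bag in every tree decomposition; so some bag has ≥ 3 vertices and tw(G) ≥ 2. Hence tw(G) = 2 exactly.

2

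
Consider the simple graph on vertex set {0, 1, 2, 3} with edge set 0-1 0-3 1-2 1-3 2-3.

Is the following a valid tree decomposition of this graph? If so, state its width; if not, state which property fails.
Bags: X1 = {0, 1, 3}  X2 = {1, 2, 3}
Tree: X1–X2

Yes; width 2.

Vertex coverage: the bags together contain {0, 1, 2, 3}, the full vertex set. Edge coverage: each edge of G has both endpoints in at least one bag. Running intersection: for every vertex, the bags containing it form a connected subtree. All three properties hold, so this is a valid tree decomposition of width max|bag| − 1 = 2, and hence tw(G) ≤ 2.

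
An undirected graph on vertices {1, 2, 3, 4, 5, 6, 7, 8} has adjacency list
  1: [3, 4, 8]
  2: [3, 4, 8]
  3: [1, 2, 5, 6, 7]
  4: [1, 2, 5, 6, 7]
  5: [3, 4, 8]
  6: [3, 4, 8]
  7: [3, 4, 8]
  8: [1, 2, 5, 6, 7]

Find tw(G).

3

A width-3 tree decomposition is:
Bags: B1 = {3, 4, 7, 8}  B2 = {2, 3, 4, 8}  B3 = {3, 4, 5, 8}  B4 = {1, 3, 4, 8}  B5 = {3, 4, 6, 8}
Tree: B1–B2, B2–B3, B3–B4, B4–B5
Each bag holds 4 vertices, so the decomposition has width 3, which upper-bounds the treewidth. For the lower bound: the 4 vertex sets {3,7}, {2,4}, {8}, {5} are disjoint, each induces a connected subgraph, and every pair is joined by at least one edge of G. Contracting each set to a single vertex therefore yields K_{4} as a minor, and since treewidth is minor-monotone, tw(G) ≥ tw(K_{4}) = 3. The upper and lower bounds meet at 3, so that is the treewidth.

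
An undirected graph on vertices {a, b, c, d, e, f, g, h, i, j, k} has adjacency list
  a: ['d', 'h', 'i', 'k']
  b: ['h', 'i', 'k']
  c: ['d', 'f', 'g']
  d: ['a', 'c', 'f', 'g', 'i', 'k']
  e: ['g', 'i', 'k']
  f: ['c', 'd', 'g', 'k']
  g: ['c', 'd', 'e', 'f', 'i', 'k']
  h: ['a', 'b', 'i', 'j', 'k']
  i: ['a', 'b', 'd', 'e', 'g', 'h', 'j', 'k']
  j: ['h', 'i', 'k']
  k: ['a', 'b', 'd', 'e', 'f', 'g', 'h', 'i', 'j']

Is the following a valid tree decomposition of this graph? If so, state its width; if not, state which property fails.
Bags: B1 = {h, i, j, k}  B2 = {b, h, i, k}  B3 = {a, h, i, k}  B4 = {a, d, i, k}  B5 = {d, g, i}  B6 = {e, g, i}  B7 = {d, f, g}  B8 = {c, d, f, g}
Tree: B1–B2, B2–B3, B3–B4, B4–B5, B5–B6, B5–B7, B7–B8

A tree decomposition must satisfy three properties: every vertex lies in some bag; for every edge, both endpoints lie together in some bag; and for every vertex, the bags containing it form a connected subtree. Here edge (k,g) lies in no bag, so the decomposition is invalid.

No — edge (k,g) lies in no bag.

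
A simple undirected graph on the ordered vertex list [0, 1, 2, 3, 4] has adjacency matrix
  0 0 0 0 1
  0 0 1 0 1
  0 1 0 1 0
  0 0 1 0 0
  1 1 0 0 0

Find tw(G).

A width-1 tree decomposition is:
Bags: B1 = {1, 2}  B2 = {1, 4}  B3 = {2, 3}  B4 = {0, 4}
Tree: B1–B2, B1–B3, B2–B4
Every bag has size at most 2, so the width is 2 − 1 = 1 and tw(G) ≤ 1. Since G has at least one edge (e.g. 1–2), it is not an edgeless graph, so tw(G) ≥ 1. Hence tw(G) = 1 exactly.

1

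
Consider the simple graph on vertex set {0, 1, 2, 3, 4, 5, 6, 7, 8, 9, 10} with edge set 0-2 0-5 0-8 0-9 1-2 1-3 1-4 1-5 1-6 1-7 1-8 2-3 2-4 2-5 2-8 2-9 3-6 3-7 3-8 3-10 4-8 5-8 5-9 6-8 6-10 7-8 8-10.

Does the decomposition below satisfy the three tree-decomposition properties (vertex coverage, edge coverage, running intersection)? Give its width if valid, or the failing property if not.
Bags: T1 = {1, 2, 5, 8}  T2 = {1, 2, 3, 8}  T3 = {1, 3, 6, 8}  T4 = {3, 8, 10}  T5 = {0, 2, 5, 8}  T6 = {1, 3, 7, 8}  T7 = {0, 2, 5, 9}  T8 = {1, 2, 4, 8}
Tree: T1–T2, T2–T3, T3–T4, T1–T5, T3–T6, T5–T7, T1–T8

A tree decomposition must satisfy three properties: every vertex lies in some bag; for every edge, both endpoints lie together in some bag; and for every vertex, the bags containing it form a connected subtree. Here edge (6,10) lies in no bag, so the decomposition is invalid.

No — edge (6,10) lies in no bag.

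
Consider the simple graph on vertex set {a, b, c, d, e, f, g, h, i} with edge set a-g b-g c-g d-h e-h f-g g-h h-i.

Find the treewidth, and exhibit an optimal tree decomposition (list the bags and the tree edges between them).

Every bag has size at most 2, so the width is 2 − 1 = 1 and tw(G) ≤ 1. G has an edge, so its treewidth is at least 1. The upper and lower bounds meet at 1, so that is the treewidth.

Treewidth 1.
One optimal decomposition is:
Bags: B1 = {b, g}  B2 = {g, h}  B3 = {d, h}  B4 = {e, h}  B5 = {a, g}  B6 = {c, g}  B7 = {h, i}  B8 = {f, g}
Tree: B1–B2, B2–B3, B3–B4, B2–B5, B5–B6, B3–B7, B1–B8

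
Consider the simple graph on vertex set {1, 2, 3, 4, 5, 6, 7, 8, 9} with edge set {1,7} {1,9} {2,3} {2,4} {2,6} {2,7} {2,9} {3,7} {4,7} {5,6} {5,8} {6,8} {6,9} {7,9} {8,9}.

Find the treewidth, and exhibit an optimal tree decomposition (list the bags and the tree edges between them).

Treewidth 2.
Bags: B1 = {2, 7, 9}  B2 = {2, 6, 9}  B3 = {2, 3, 7}  B4 = {6, 8, 9}  B5 = {1, 7, 9}  B6 = {2, 4, 7}  B7 = {5, 6, 8}
Tree: B1–B2, B1–B3, B2–B4, B1–B5, B3–B6, B4–B7

The largest bag has 3 vertices, giving width 2; this decomposition certifies tw(G) ≤ 2. On the other hand G contains the 3-clique {6, 8, 9}. A clique must lie in a single bag of any decomposition, so no decomposition can have width below 2. Therefore the treewidth is 2.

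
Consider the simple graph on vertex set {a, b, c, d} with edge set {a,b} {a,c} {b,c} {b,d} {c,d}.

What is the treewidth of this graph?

2

A width-2 tree decomposition is:
Bags: B1 = {a, b, c}  B2 = {b, c, d}
Tree: B1–B2
The largest bag has 3 vertices, giving width 2; this decomposition certifies tw(G) ≤ 2. For the lower bound, the 3 vertices {b, c, d} are pairwise adjacent, and any tree decomposition puts a clique entirely inside one bag — forcing width ≥ 2. Hence tw(G) = 2 exactly.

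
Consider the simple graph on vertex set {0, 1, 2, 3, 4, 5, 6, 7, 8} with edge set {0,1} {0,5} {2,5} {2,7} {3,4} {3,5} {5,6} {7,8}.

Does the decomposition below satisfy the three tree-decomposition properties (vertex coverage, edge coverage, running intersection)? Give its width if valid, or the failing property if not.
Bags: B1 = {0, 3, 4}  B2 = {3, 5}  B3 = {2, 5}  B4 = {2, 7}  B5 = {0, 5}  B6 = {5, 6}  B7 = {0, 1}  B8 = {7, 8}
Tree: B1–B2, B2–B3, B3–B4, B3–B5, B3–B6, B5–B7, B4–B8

A tree decomposition must satisfy three properties: every vertex lies in some bag; for every edge, both endpoints lie together in some bag; and for every vertex, the bags containing it form a connected subtree. Here bags containing vertex 0 are not connected in the tree, so the decomposition is invalid.

No — bags containing vertex 0 are not connected in the tree.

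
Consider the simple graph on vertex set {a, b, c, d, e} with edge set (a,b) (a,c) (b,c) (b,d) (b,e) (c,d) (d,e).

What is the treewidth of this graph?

A width-2 tree decomposition is:
Bags: B1 = {b, d, e}  B2 = {b, c, d}  B3 = {a, b, c}
Tree: B1–B2, B2–B3
Every bag has size at most 3, so the width is 3 − 1 = 2 and tw(G) ≤ 2. Conversely, {b, d, e} is a clique of size 3, and the vertices of any clique must share a bag in every tree decomposition; so some bag has ≥ 3 vertices and tw(G) ≥ 2. Hence tw(G) = 2 exactly.

2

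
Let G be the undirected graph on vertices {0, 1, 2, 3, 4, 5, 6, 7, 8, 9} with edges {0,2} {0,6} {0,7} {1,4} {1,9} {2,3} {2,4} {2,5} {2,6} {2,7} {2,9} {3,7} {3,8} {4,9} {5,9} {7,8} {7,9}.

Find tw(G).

2

A width-2 tree decomposition is:
Bags: B1 = {2, 3, 7}  B2 = {3, 7, 8}  B3 = {2, 7, 9}  B4 = {0, 2, 7}  B5 = {2, 4, 9}  B6 = {2, 5, 9}  B7 = {0, 2, 6}  B8 = {1, 4, 9}
Tree: B1–B2, B1–B3, B3–B4, B3–B5, B5–B6, B4–B7, B5–B8
The largest bag has 3 vertices, giving width 2; this decomposition certifies tw(G) ≤ 2. Conversely, {3, 7, 8} is a clique of size 3, and the vertices of any clique must share a bag in every tree decomposition; so some bag has ≥ 3 vertices and tw(G) ≥ 2. Therefore the treewidth is 2.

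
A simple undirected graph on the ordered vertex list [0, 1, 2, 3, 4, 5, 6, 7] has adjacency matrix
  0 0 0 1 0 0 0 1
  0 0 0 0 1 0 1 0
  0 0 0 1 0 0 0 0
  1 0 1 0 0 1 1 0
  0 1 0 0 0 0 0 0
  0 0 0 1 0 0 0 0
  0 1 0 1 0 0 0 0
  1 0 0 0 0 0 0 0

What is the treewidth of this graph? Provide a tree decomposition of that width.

Treewidth 1.
One such decomposition:
Bags: B1 = {3, 6}  B2 = {1, 6}  B3 = {1, 4}  B4 = {0, 3}  B5 = {3, 5}  B6 = {0, 7}  B7 = {2, 3}
Tree: B1–B2, B2–B3, B1–B4, B1–B5, B4–B6, B4–B7

Every bag has size at most 2, so the width is 2 − 1 = 1 and tw(G) ≤ 1. Any graph with an edge has treewidth ≥ 1, and G has the edge 6–3. Hence tw(G) = 1 exactly.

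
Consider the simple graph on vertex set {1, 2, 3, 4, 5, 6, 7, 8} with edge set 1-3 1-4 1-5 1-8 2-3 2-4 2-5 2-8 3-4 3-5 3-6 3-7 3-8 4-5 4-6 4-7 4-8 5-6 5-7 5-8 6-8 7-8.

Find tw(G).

4

A width-4 tree decomposition is:
Bags: B1 = {1, 3, 4, 5, 8}  B2 = {2, 3, 4, 5, 8}  B3 = {3, 4, 5, 6, 8}  B4 = {3, 4, 5, 7, 8}
Tree: B1–B2, B2–B3, B3–B4
Each bag holds 5 vertices, so the decomposition has width 4, which upper-bounds the treewidth. For the lower bound, the 5 vertices {1, 3, 4, 5, 8} are pairwise adjacent, and any tree decomposition puts a clique entirely inside one bag — forcing width ≥ 4. Therefore the treewidth is 4.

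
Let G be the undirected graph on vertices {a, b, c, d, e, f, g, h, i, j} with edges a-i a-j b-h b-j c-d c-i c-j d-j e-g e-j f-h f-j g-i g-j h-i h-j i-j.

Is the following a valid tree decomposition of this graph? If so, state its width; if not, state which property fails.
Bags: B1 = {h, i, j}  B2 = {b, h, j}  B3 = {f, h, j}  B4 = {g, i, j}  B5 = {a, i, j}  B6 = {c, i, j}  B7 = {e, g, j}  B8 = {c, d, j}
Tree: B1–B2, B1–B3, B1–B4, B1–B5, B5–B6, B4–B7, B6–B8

Yes; width 2.

Every vertex of G appears in some bag (union = {a, b, c, d, e, f, g, h, i, j}); every edge is covered by a bag; and for each vertex v the set of bags containing v is connected in the bag tree. The decomposition is therefore valid. The largest bag has 3 vertices, so the width is 2.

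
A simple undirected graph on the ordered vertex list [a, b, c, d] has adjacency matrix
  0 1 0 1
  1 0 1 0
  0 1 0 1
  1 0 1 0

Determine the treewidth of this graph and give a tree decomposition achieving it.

Each bag holds 3 vertices, so the decomposition has width 2, which upper-bounds the treewidth. For the lower bound, G contains the cycle b–a–d–c–b, so G is not a forest; only forests have treewidth ≤ 1, hence tw(G) ≥ 2. Hence tw(G) = 2 exactly.

Treewidth 2.
Bags: B1 = {a, b, d}  B2 = {b, c, d}
Tree: B1–B2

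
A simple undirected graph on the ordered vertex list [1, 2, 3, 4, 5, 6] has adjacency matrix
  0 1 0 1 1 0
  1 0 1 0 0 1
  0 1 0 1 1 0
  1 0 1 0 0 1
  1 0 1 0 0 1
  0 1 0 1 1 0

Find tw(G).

A width-3 tree decomposition is:
Bags: B1 = {2, 4, 5, 6}  B2 = {1, 2, 4, 5}  B3 = {2, 3, 4, 5}
Tree: B1–B2, B2–B3
Every bag has size at most 4, so the width is 4 − 1 = 3 and tw(G) ≤ 3. For the lower bound: the 4 vertex sets {2,6}, {1,5}, {4}, {3} are disjoint, each induces a connected subgraph, and every pair is joined by at least one edge of G. Contracting each set to a single vertex therefore yields K_{4} as a minor, and since treewidth is minor-monotone, tw(G) ≥ tw(K_{4}) = 3. Hence tw(G) = 3 exactly.

3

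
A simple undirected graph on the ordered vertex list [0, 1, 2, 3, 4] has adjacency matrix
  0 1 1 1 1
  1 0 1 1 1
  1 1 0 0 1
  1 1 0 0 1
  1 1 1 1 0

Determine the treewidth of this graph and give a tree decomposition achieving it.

Treewidth 3.
One optimal decomposition is:
Bags: B1 = {0, 1, 2, 4}  B2 = {0, 1, 3, 4}
Tree: B1–B2

Every bag has size at most 4, so the width is 4 − 1 = 3 and tw(G) ≤ 3. Conversely, {0, 1, 2, 4} is a clique of size 4, and the vertices of any clique must share a bag in every tree decomposition; so some bag has ≥ 4 vertices and tw(G) ≥ 3. Hence tw(G) = 3 exactly.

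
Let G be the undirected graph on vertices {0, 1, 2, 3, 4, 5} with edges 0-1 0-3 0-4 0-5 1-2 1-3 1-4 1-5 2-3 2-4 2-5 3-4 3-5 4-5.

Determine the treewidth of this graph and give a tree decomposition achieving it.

Treewidth 4.
One optimal decomposition is:
Bags: B1 = {1, 2, 3, 4, 5}  B2 = {0, 1, 3, 4, 5}
Tree: B1–B2

The largest bag has 5 vertices, giving width 4; this decomposition certifies tw(G) ≤ 4. Conversely, {0, 1, 3, 4, 5} is a clique of size 5, and the vertices of any clique must share a bag in every tree decomposition; so some bag has ≥ 5 vertices and tw(G) ≥ 4. Hence tw(G) = 4 exactly.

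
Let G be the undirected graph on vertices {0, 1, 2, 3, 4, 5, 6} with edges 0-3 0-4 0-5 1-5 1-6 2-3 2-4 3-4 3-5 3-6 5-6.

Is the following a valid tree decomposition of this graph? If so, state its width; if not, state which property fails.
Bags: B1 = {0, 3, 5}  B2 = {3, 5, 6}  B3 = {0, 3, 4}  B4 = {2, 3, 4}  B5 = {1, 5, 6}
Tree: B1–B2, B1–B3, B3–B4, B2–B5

Yes; width 2.

Every vertex of G appears in some bag (union = {0, 1, 2, 3, 4, 5, 6}); every edge is covered by a bag; and for each vertex v the set of bags containing v is connected in the bag tree. The decomposition is therefore valid. The largest bag has 3 vertices, so the width is 2.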